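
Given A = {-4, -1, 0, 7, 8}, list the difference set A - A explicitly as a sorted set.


A - A = {a - a' : a, a' ∈ A}.
Compute a - a' for each ordered pair (a, a'):
a = -4: -4--4=0, -4--1=-3, -4-0=-4, -4-7=-11, -4-8=-12
a = -1: -1--4=3, -1--1=0, -1-0=-1, -1-7=-8, -1-8=-9
a = 0: 0--4=4, 0--1=1, 0-0=0, 0-7=-7, 0-8=-8
a = 7: 7--4=11, 7--1=8, 7-0=7, 7-7=0, 7-8=-1
a = 8: 8--4=12, 8--1=9, 8-0=8, 8-7=1, 8-8=0
Collecting distinct values (and noting 0 appears from a-a):
A - A = {-12, -11, -9, -8, -7, -4, -3, -1, 0, 1, 3, 4, 7, 8, 9, 11, 12}
|A - A| = 17

A - A = {-12, -11, -9, -8, -7, -4, -3, -1, 0, 1, 3, 4, 7, 8, 9, 11, 12}


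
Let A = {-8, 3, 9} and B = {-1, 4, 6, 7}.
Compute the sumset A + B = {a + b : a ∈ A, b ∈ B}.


A + B = {a + b : a ∈ A, b ∈ B}.
Enumerate all |A|·|B| = 3·4 = 12 pairs (a, b) and collect distinct sums.
a = -8: -8+-1=-9, -8+4=-4, -8+6=-2, -8+7=-1
a = 3: 3+-1=2, 3+4=7, 3+6=9, 3+7=10
a = 9: 9+-1=8, 9+4=13, 9+6=15, 9+7=16
Collecting distinct sums: A + B = {-9, -4, -2, -1, 2, 7, 8, 9, 10, 13, 15, 16}
|A + B| = 12

A + B = {-9, -4, -2, -1, 2, 7, 8, 9, 10, 13, 15, 16}


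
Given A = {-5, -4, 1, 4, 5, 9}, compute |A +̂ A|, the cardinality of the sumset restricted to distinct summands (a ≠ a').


Restricted sumset: A +̂ A = {a + a' : a ∈ A, a' ∈ A, a ≠ a'}.
Equivalently, take A + A and drop any sum 2a that is achievable ONLY as a + a for a ∈ A (i.e. sums representable only with equal summands).
Enumerate pairs (a, a') with a < a' (symmetric, so each unordered pair gives one sum; this covers all a ≠ a'):
  -5 + -4 = -9
  -5 + 1 = -4
  -5 + 4 = -1
  -5 + 5 = 0
  -5 + 9 = 4
  -4 + 1 = -3
  -4 + 4 = 0
  -4 + 5 = 1
  -4 + 9 = 5
  1 + 4 = 5
  1 + 5 = 6
  1 + 9 = 10
  4 + 5 = 9
  4 + 9 = 13
  5 + 9 = 14
Collected distinct sums: {-9, -4, -3, -1, 0, 1, 4, 5, 6, 9, 10, 13, 14}
|A +̂ A| = 13
(Reference bound: |A +̂ A| ≥ 2|A| - 3 for |A| ≥ 2, with |A| = 6 giving ≥ 9.)

|A +̂ A| = 13


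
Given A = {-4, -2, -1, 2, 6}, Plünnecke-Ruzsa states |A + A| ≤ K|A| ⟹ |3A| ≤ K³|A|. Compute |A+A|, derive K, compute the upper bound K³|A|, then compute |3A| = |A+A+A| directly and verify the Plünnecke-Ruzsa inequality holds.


|A| = 5.
Step 1: Compute A + A by enumerating all 25 pairs.
A + A = {-8, -6, -5, -4, -3, -2, 0, 1, 2, 4, 5, 8, 12}, so |A + A| = 13.
Step 2: Doubling constant K = |A + A|/|A| = 13/5 = 13/5 ≈ 2.6000.
Step 3: Plünnecke-Ruzsa gives |3A| ≤ K³·|A| = (2.6000)³ · 5 ≈ 87.8800.
Step 4: Compute 3A = A + A + A directly by enumerating all triples (a,b,c) ∈ A³; |3A| = 23.
Step 5: Check 23 ≤ 87.8800? Yes ✓.

K = 13/5, Plünnecke-Ruzsa bound K³|A| ≈ 87.8800, |3A| = 23, inequality holds.


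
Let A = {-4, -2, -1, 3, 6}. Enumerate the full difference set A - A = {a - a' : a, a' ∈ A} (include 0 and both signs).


A - A = {a - a' : a, a' ∈ A}.
Compute a - a' for each ordered pair (a, a'):
a = -4: -4--4=0, -4--2=-2, -4--1=-3, -4-3=-7, -4-6=-10
a = -2: -2--4=2, -2--2=0, -2--1=-1, -2-3=-5, -2-6=-8
a = -1: -1--4=3, -1--2=1, -1--1=0, -1-3=-4, -1-6=-7
a = 3: 3--4=7, 3--2=5, 3--1=4, 3-3=0, 3-6=-3
a = 6: 6--4=10, 6--2=8, 6--1=7, 6-3=3, 6-6=0
Collecting distinct values (and noting 0 appears from a-a):
A - A = {-10, -8, -7, -5, -4, -3, -2, -1, 0, 1, 2, 3, 4, 5, 7, 8, 10}
|A - A| = 17

A - A = {-10, -8, -7, -5, -4, -3, -2, -1, 0, 1, 2, 3, 4, 5, 7, 8, 10}


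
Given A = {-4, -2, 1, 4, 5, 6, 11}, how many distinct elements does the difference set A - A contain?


A - A = {a - a' : a, a' ∈ A}; |A| = 7.
Bounds: 2|A|-1 ≤ |A - A| ≤ |A|² - |A| + 1, i.e. 13 ≤ |A - A| ≤ 43.
Note: 0 ∈ A - A always (from a - a). The set is symmetric: if d ∈ A - A then -d ∈ A - A.
Enumerate nonzero differences d = a - a' with a > a' (then include -d):
Positive differences: {1, 2, 3, 4, 5, 6, 7, 8, 9, 10, 13, 15}
Full difference set: {0} ∪ (positive diffs) ∪ (negative diffs).
|A - A| = 1 + 2·12 = 25 (matches direct enumeration: 25).

|A - A| = 25


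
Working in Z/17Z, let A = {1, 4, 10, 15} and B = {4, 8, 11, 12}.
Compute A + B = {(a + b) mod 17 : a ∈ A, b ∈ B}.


Work in Z/17Z: reduce every sum a + b modulo 17.
Enumerate all 16 pairs:
a = 1: 1+4=5, 1+8=9, 1+11=12, 1+12=13
a = 4: 4+4=8, 4+8=12, 4+11=15, 4+12=16
a = 10: 10+4=14, 10+8=1, 10+11=4, 10+12=5
a = 15: 15+4=2, 15+8=6, 15+11=9, 15+12=10
Distinct residues collected: {1, 2, 4, 5, 6, 8, 9, 10, 12, 13, 14, 15, 16}
|A + B| = 13 (out of 17 total residues).

A + B = {1, 2, 4, 5, 6, 8, 9, 10, 12, 13, 14, 15, 16}


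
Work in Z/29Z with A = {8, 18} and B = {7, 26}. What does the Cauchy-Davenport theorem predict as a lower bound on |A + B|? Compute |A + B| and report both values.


Cauchy-Davenport: |A + B| ≥ min(p, |A| + |B| - 1) for A, B nonempty in Z/pZ.
|A| = 2, |B| = 2, p = 29.
CD lower bound = min(29, 2 + 2 - 1) = min(29, 3) = 3.
Compute A + B mod 29 directly:
a = 8: 8+7=15, 8+26=5
a = 18: 18+7=25, 18+26=15
A + B = {5, 15, 25}, so |A + B| = 3.
Verify: 3 ≥ 3? Yes ✓.

CD lower bound = 3, actual |A + B| = 3.


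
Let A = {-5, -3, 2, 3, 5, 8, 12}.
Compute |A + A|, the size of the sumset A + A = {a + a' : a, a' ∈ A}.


A + A = {a + a' : a, a' ∈ A}; |A| = 7.
General bounds: 2|A| - 1 ≤ |A + A| ≤ |A|(|A|+1)/2, i.e. 13 ≤ |A + A| ≤ 28.
Lower bound 2|A|-1 is attained iff A is an arithmetic progression.
Enumerate sums a + a' for a ≤ a' (symmetric, so this suffices):
a = -5: -5+-5=-10, -5+-3=-8, -5+2=-3, -5+3=-2, -5+5=0, -5+8=3, -5+12=7
a = -3: -3+-3=-6, -3+2=-1, -3+3=0, -3+5=2, -3+8=5, -3+12=9
a = 2: 2+2=4, 2+3=5, 2+5=7, 2+8=10, 2+12=14
a = 3: 3+3=6, 3+5=8, 3+8=11, 3+12=15
a = 5: 5+5=10, 5+8=13, 5+12=17
a = 8: 8+8=16, 8+12=20
a = 12: 12+12=24
Distinct sums: {-10, -8, -6, -3, -2, -1, 0, 2, 3, 4, 5, 6, 7, 8, 9, 10, 11, 13, 14, 15, 16, 17, 20, 24}
|A + A| = 24

|A + A| = 24


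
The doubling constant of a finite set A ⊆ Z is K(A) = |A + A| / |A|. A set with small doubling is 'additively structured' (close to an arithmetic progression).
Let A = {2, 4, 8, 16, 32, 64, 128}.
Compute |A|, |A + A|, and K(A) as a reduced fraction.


|A| = 7.
Compute A + A by enumerating all 49 pairs.
A + A = {4, 6, 8, 10, 12, 16, 18, 20, 24, 32, 34, 36, 40, 48, 64, 66, 68, 72, 80, 96, 128, 130, 132, 136, 144, 160, 192, 256}, so |A + A| = 28.
K = |A + A| / |A| = 28/7 = 4/1 ≈ 4.0000.
Reference: AP of size 7 gives K = 13/7 ≈ 1.8571; a fully generic set of size 7 gives K ≈ 4.0000.

|A| = 7, |A + A| = 28, K = 28/7 = 4/1.


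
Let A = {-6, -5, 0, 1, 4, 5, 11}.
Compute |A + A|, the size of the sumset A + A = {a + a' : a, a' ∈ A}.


A + A = {a + a' : a, a' ∈ A}; |A| = 7.
General bounds: 2|A| - 1 ≤ |A + A| ≤ |A|(|A|+1)/2, i.e. 13 ≤ |A + A| ≤ 28.
Lower bound 2|A|-1 is attained iff A is an arithmetic progression.
Enumerate sums a + a' for a ≤ a' (symmetric, so this suffices):
a = -6: -6+-6=-12, -6+-5=-11, -6+0=-6, -6+1=-5, -6+4=-2, -6+5=-1, -6+11=5
a = -5: -5+-5=-10, -5+0=-5, -5+1=-4, -5+4=-1, -5+5=0, -5+11=6
a = 0: 0+0=0, 0+1=1, 0+4=4, 0+5=5, 0+11=11
a = 1: 1+1=2, 1+4=5, 1+5=6, 1+11=12
a = 4: 4+4=8, 4+5=9, 4+11=15
a = 5: 5+5=10, 5+11=16
a = 11: 11+11=22
Distinct sums: {-12, -11, -10, -6, -5, -4, -2, -1, 0, 1, 2, 4, 5, 6, 8, 9, 10, 11, 12, 15, 16, 22}
|A + A| = 22

|A + A| = 22


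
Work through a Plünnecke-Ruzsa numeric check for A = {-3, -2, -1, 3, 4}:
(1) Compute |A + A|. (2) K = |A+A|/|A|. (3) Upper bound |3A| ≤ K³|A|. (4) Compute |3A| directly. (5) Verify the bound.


|A| = 5.
Step 1: Compute A + A by enumerating all 25 pairs.
A + A = {-6, -5, -4, -3, -2, 0, 1, 2, 3, 6, 7, 8}, so |A + A| = 12.
Step 2: Doubling constant K = |A + A|/|A| = 12/5 = 12/5 ≈ 2.4000.
Step 3: Plünnecke-Ruzsa gives |3A| ≤ K³·|A| = (2.4000)³ · 5 ≈ 69.1200.
Step 4: Compute 3A = A + A + A directly by enumerating all triples (a,b,c) ∈ A³; |3A| = 21.
Step 5: Check 21 ≤ 69.1200? Yes ✓.

K = 12/5, Plünnecke-Ruzsa bound K³|A| ≈ 69.1200, |3A| = 21, inequality holds.


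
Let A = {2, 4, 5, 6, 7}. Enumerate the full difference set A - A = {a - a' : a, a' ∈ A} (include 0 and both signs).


A - A = {a - a' : a, a' ∈ A}.
Compute a - a' for each ordered pair (a, a'):
a = 2: 2-2=0, 2-4=-2, 2-5=-3, 2-6=-4, 2-7=-5
a = 4: 4-2=2, 4-4=0, 4-5=-1, 4-6=-2, 4-7=-3
a = 5: 5-2=3, 5-4=1, 5-5=0, 5-6=-1, 5-7=-2
a = 6: 6-2=4, 6-4=2, 6-5=1, 6-6=0, 6-7=-1
a = 7: 7-2=5, 7-4=3, 7-5=2, 7-6=1, 7-7=0
Collecting distinct values (and noting 0 appears from a-a):
A - A = {-5, -4, -3, -2, -1, 0, 1, 2, 3, 4, 5}
|A - A| = 11

A - A = {-5, -4, -3, -2, -1, 0, 1, 2, 3, 4, 5}


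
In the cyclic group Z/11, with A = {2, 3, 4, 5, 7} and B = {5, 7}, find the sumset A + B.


Work in Z/11Z: reduce every sum a + b modulo 11.
Enumerate all 10 pairs:
a = 2: 2+5=7, 2+7=9
a = 3: 3+5=8, 3+7=10
a = 4: 4+5=9, 4+7=0
a = 5: 5+5=10, 5+7=1
a = 7: 7+5=1, 7+7=3
Distinct residues collected: {0, 1, 3, 7, 8, 9, 10}
|A + B| = 7 (out of 11 total residues).

A + B = {0, 1, 3, 7, 8, 9, 10}


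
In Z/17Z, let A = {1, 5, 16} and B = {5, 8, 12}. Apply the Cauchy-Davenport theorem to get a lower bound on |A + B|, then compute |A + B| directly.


Cauchy-Davenport: |A + B| ≥ min(p, |A| + |B| - 1) for A, B nonempty in Z/pZ.
|A| = 3, |B| = 3, p = 17.
CD lower bound = min(17, 3 + 3 - 1) = min(17, 5) = 5.
Compute A + B mod 17 directly:
a = 1: 1+5=6, 1+8=9, 1+12=13
a = 5: 5+5=10, 5+8=13, 5+12=0
a = 16: 16+5=4, 16+8=7, 16+12=11
A + B = {0, 4, 6, 7, 9, 10, 11, 13}, so |A + B| = 8.
Verify: 8 ≥ 5? Yes ✓.

CD lower bound = 5, actual |A + B| = 8.


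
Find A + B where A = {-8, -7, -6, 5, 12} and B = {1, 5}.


A + B = {a + b : a ∈ A, b ∈ B}.
Enumerate all |A|·|B| = 5·2 = 10 pairs (a, b) and collect distinct sums.
a = -8: -8+1=-7, -8+5=-3
a = -7: -7+1=-6, -7+5=-2
a = -6: -6+1=-5, -6+5=-1
a = 5: 5+1=6, 5+5=10
a = 12: 12+1=13, 12+5=17
Collecting distinct sums: A + B = {-7, -6, -5, -3, -2, -1, 6, 10, 13, 17}
|A + B| = 10

A + B = {-7, -6, -5, -3, -2, -1, 6, 10, 13, 17}


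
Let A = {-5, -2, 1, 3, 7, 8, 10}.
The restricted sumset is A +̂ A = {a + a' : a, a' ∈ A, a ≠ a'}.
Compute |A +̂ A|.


Restricted sumset: A +̂ A = {a + a' : a ∈ A, a' ∈ A, a ≠ a'}.
Equivalently, take A + A and drop any sum 2a that is achievable ONLY as a + a for a ∈ A (i.e. sums representable only with equal summands).
Enumerate pairs (a, a') with a < a' (symmetric, so each unordered pair gives one sum; this covers all a ≠ a'):
  -5 + -2 = -7
  -5 + 1 = -4
  -5 + 3 = -2
  -5 + 7 = 2
  -5 + 8 = 3
  -5 + 10 = 5
  -2 + 1 = -1
  -2 + 3 = 1
  -2 + 7 = 5
  -2 + 8 = 6
  -2 + 10 = 8
  1 + 3 = 4
  1 + 7 = 8
  1 + 8 = 9
  1 + 10 = 11
  3 + 7 = 10
  3 + 8 = 11
  3 + 10 = 13
  7 + 8 = 15
  7 + 10 = 17
  8 + 10 = 18
Collected distinct sums: {-7, -4, -2, -1, 1, 2, 3, 4, 5, 6, 8, 9, 10, 11, 13, 15, 17, 18}
|A +̂ A| = 18
(Reference bound: |A +̂ A| ≥ 2|A| - 3 for |A| ≥ 2, with |A| = 7 giving ≥ 11.)

|A +̂ A| = 18


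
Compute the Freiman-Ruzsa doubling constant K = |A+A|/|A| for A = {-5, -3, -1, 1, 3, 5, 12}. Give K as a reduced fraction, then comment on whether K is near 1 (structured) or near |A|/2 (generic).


|A| = 7.
Compute A + A by enumerating all 49 pairs.
A + A = {-10, -8, -6, -4, -2, 0, 2, 4, 6, 7, 8, 9, 10, 11, 13, 15, 17, 24}, so |A + A| = 18.
K = |A + A| / |A| = 18/7 (already in lowest terms) ≈ 2.5714.
Reference: AP of size 7 gives K = 13/7 ≈ 1.8571; a fully generic set of size 7 gives K ≈ 4.0000.

|A| = 7, |A + A| = 18, K = 18/7.


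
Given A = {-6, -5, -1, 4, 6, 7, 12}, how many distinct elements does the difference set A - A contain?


A - A = {a - a' : a, a' ∈ A}; |A| = 7.
Bounds: 2|A|-1 ≤ |A - A| ≤ |A|² - |A| + 1, i.e. 13 ≤ |A - A| ≤ 43.
Note: 0 ∈ A - A always (from a - a). The set is symmetric: if d ∈ A - A then -d ∈ A - A.
Enumerate nonzero differences d = a - a' with a > a' (then include -d):
Positive differences: {1, 2, 3, 4, 5, 6, 7, 8, 9, 10, 11, 12, 13, 17, 18}
Full difference set: {0} ∪ (positive diffs) ∪ (negative diffs).
|A - A| = 1 + 2·15 = 31 (matches direct enumeration: 31).

|A - A| = 31


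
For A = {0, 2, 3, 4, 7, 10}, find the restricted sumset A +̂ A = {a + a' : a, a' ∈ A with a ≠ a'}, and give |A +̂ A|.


Restricted sumset: A +̂ A = {a + a' : a ∈ A, a' ∈ A, a ≠ a'}.
Equivalently, take A + A and drop any sum 2a that is achievable ONLY as a + a for a ∈ A (i.e. sums representable only with equal summands).
Enumerate pairs (a, a') with a < a' (symmetric, so each unordered pair gives one sum; this covers all a ≠ a'):
  0 + 2 = 2
  0 + 3 = 3
  0 + 4 = 4
  0 + 7 = 7
  0 + 10 = 10
  2 + 3 = 5
  2 + 4 = 6
  2 + 7 = 9
  2 + 10 = 12
  3 + 4 = 7
  3 + 7 = 10
  3 + 10 = 13
  4 + 7 = 11
  4 + 10 = 14
  7 + 10 = 17
Collected distinct sums: {2, 3, 4, 5, 6, 7, 9, 10, 11, 12, 13, 14, 17}
|A +̂ A| = 13
(Reference bound: |A +̂ A| ≥ 2|A| - 3 for |A| ≥ 2, with |A| = 6 giving ≥ 9.)

|A +̂ A| = 13


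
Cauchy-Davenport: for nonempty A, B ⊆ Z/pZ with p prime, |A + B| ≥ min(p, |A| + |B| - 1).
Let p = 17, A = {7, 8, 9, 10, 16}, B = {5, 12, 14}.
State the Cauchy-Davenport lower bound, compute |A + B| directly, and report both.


Cauchy-Davenport: |A + B| ≥ min(p, |A| + |B| - 1) for A, B nonempty in Z/pZ.
|A| = 5, |B| = 3, p = 17.
CD lower bound = min(17, 5 + 3 - 1) = min(17, 7) = 7.
Compute A + B mod 17 directly:
a = 7: 7+5=12, 7+12=2, 7+14=4
a = 8: 8+5=13, 8+12=3, 8+14=5
a = 9: 9+5=14, 9+12=4, 9+14=6
a = 10: 10+5=15, 10+12=5, 10+14=7
a = 16: 16+5=4, 16+12=11, 16+14=13
A + B = {2, 3, 4, 5, 6, 7, 11, 12, 13, 14, 15}, so |A + B| = 11.
Verify: 11 ≥ 7? Yes ✓.

CD lower bound = 7, actual |A + B| = 11.


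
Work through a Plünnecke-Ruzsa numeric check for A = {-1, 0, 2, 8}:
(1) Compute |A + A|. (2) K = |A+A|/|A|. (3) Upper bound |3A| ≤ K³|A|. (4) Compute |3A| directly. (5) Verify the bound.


|A| = 4.
Step 1: Compute A + A by enumerating all 16 pairs.
A + A = {-2, -1, 0, 1, 2, 4, 7, 8, 10, 16}, so |A + A| = 10.
Step 2: Doubling constant K = |A + A|/|A| = 10/4 = 10/4 ≈ 2.5000.
Step 3: Plünnecke-Ruzsa gives |3A| ≤ K³·|A| = (2.5000)³ · 4 ≈ 62.5000.
Step 4: Compute 3A = A + A + A directly by enumerating all triples (a,b,c) ∈ A³; |3A| = 18.
Step 5: Check 18 ≤ 62.5000? Yes ✓.

K = 10/4, Plünnecke-Ruzsa bound K³|A| ≈ 62.5000, |3A| = 18, inequality holds.


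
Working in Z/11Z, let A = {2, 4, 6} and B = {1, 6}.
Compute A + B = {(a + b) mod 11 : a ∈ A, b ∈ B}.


Work in Z/11Z: reduce every sum a + b modulo 11.
Enumerate all 6 pairs:
a = 2: 2+1=3, 2+6=8
a = 4: 4+1=5, 4+6=10
a = 6: 6+1=7, 6+6=1
Distinct residues collected: {1, 3, 5, 7, 8, 10}
|A + B| = 6 (out of 11 total residues).

A + B = {1, 3, 5, 7, 8, 10}


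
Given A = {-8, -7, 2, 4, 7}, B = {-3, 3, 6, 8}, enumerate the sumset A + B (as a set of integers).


A + B = {a + b : a ∈ A, b ∈ B}.
Enumerate all |A|·|B| = 5·4 = 20 pairs (a, b) and collect distinct sums.
a = -8: -8+-3=-11, -8+3=-5, -8+6=-2, -8+8=0
a = -7: -7+-3=-10, -7+3=-4, -7+6=-1, -7+8=1
a = 2: 2+-3=-1, 2+3=5, 2+6=8, 2+8=10
a = 4: 4+-3=1, 4+3=7, 4+6=10, 4+8=12
a = 7: 7+-3=4, 7+3=10, 7+6=13, 7+8=15
Collecting distinct sums: A + B = {-11, -10, -5, -4, -2, -1, 0, 1, 4, 5, 7, 8, 10, 12, 13, 15}
|A + B| = 16

A + B = {-11, -10, -5, -4, -2, -1, 0, 1, 4, 5, 7, 8, 10, 12, 13, 15}


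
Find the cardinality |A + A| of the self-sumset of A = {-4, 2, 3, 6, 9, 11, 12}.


A + A = {a + a' : a, a' ∈ A}; |A| = 7.
General bounds: 2|A| - 1 ≤ |A + A| ≤ |A|(|A|+1)/2, i.e. 13 ≤ |A + A| ≤ 28.
Lower bound 2|A|-1 is attained iff A is an arithmetic progression.
Enumerate sums a + a' for a ≤ a' (symmetric, so this suffices):
a = -4: -4+-4=-8, -4+2=-2, -4+3=-1, -4+6=2, -4+9=5, -4+11=7, -4+12=8
a = 2: 2+2=4, 2+3=5, 2+6=8, 2+9=11, 2+11=13, 2+12=14
a = 3: 3+3=6, 3+6=9, 3+9=12, 3+11=14, 3+12=15
a = 6: 6+6=12, 6+9=15, 6+11=17, 6+12=18
a = 9: 9+9=18, 9+11=20, 9+12=21
a = 11: 11+11=22, 11+12=23
a = 12: 12+12=24
Distinct sums: {-8, -2, -1, 2, 4, 5, 6, 7, 8, 9, 11, 12, 13, 14, 15, 17, 18, 20, 21, 22, 23, 24}
|A + A| = 22

|A + A| = 22


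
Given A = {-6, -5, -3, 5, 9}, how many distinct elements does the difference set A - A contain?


A - A = {a - a' : a, a' ∈ A}; |A| = 5.
Bounds: 2|A|-1 ≤ |A - A| ≤ |A|² - |A| + 1, i.e. 9 ≤ |A - A| ≤ 21.
Note: 0 ∈ A - A always (from a - a). The set is symmetric: if d ∈ A - A then -d ∈ A - A.
Enumerate nonzero differences d = a - a' with a > a' (then include -d):
Positive differences: {1, 2, 3, 4, 8, 10, 11, 12, 14, 15}
Full difference set: {0} ∪ (positive diffs) ∪ (negative diffs).
|A - A| = 1 + 2·10 = 21 (matches direct enumeration: 21).

|A - A| = 21


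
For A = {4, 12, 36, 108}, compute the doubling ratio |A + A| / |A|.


|A| = 4.
Compute A + A by enumerating all 16 pairs.
A + A = {8, 16, 24, 40, 48, 72, 112, 120, 144, 216}, so |A + A| = 10.
K = |A + A| / |A| = 10/4 = 5/2 ≈ 2.5000.
Reference: AP of size 4 gives K = 7/4 ≈ 1.7500; a fully generic set of size 4 gives K ≈ 2.5000.

|A| = 4, |A + A| = 10, K = 10/4 = 5/2.


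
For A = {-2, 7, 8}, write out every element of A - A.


A - A = {a - a' : a, a' ∈ A}.
Compute a - a' for each ordered pair (a, a'):
a = -2: -2--2=0, -2-7=-9, -2-8=-10
a = 7: 7--2=9, 7-7=0, 7-8=-1
a = 8: 8--2=10, 8-7=1, 8-8=0
Collecting distinct values (and noting 0 appears from a-a):
A - A = {-10, -9, -1, 0, 1, 9, 10}
|A - A| = 7

A - A = {-10, -9, -1, 0, 1, 9, 10}


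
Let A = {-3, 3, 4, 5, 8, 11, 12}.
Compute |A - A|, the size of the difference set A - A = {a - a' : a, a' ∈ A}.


A - A = {a - a' : a, a' ∈ A}; |A| = 7.
Bounds: 2|A|-1 ≤ |A - A| ≤ |A|² - |A| + 1, i.e. 13 ≤ |A - A| ≤ 43.
Note: 0 ∈ A - A always (from a - a). The set is symmetric: if d ∈ A - A then -d ∈ A - A.
Enumerate nonzero differences d = a - a' with a > a' (then include -d):
Positive differences: {1, 2, 3, 4, 5, 6, 7, 8, 9, 11, 14, 15}
Full difference set: {0} ∪ (positive diffs) ∪ (negative diffs).
|A - A| = 1 + 2·12 = 25 (matches direct enumeration: 25).

|A - A| = 25


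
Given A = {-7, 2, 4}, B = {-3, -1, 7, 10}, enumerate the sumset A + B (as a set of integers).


A + B = {a + b : a ∈ A, b ∈ B}.
Enumerate all |A|·|B| = 3·4 = 12 pairs (a, b) and collect distinct sums.
a = -7: -7+-3=-10, -7+-1=-8, -7+7=0, -7+10=3
a = 2: 2+-3=-1, 2+-1=1, 2+7=9, 2+10=12
a = 4: 4+-3=1, 4+-1=3, 4+7=11, 4+10=14
Collecting distinct sums: A + B = {-10, -8, -1, 0, 1, 3, 9, 11, 12, 14}
|A + B| = 10

A + B = {-10, -8, -1, 0, 1, 3, 9, 11, 12, 14}


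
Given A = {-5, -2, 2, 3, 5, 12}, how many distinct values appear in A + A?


A + A = {a + a' : a, a' ∈ A}; |A| = 6.
General bounds: 2|A| - 1 ≤ |A + A| ≤ |A|(|A|+1)/2, i.e. 11 ≤ |A + A| ≤ 21.
Lower bound 2|A|-1 is attained iff A is an arithmetic progression.
Enumerate sums a + a' for a ≤ a' (symmetric, so this suffices):
a = -5: -5+-5=-10, -5+-2=-7, -5+2=-3, -5+3=-2, -5+5=0, -5+12=7
a = -2: -2+-2=-4, -2+2=0, -2+3=1, -2+5=3, -2+12=10
a = 2: 2+2=4, 2+3=5, 2+5=7, 2+12=14
a = 3: 3+3=6, 3+5=8, 3+12=15
a = 5: 5+5=10, 5+12=17
a = 12: 12+12=24
Distinct sums: {-10, -7, -4, -3, -2, 0, 1, 3, 4, 5, 6, 7, 8, 10, 14, 15, 17, 24}
|A + A| = 18

|A + A| = 18


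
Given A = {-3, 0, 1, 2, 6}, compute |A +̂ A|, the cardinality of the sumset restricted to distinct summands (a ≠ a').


Restricted sumset: A +̂ A = {a + a' : a ∈ A, a' ∈ A, a ≠ a'}.
Equivalently, take A + A and drop any sum 2a that is achievable ONLY as a + a for a ∈ A (i.e. sums representable only with equal summands).
Enumerate pairs (a, a') with a < a' (symmetric, so each unordered pair gives one sum; this covers all a ≠ a'):
  -3 + 0 = -3
  -3 + 1 = -2
  -3 + 2 = -1
  -3 + 6 = 3
  0 + 1 = 1
  0 + 2 = 2
  0 + 6 = 6
  1 + 2 = 3
  1 + 6 = 7
  2 + 6 = 8
Collected distinct sums: {-3, -2, -1, 1, 2, 3, 6, 7, 8}
|A +̂ A| = 9
(Reference bound: |A +̂ A| ≥ 2|A| - 3 for |A| ≥ 2, with |A| = 5 giving ≥ 7.)

|A +̂ A| = 9


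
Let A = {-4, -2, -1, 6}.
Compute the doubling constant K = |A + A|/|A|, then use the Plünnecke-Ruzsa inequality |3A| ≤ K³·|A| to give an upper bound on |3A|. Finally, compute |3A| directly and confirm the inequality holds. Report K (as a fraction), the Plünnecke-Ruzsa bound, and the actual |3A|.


|A| = 4.
Step 1: Compute A + A by enumerating all 16 pairs.
A + A = {-8, -6, -5, -4, -3, -2, 2, 4, 5, 12}, so |A + A| = 10.
Step 2: Doubling constant K = |A + A|/|A| = 10/4 = 10/4 ≈ 2.5000.
Step 3: Plünnecke-Ruzsa gives |3A| ≤ K³·|A| = (2.5000)³ · 4 ≈ 62.5000.
Step 4: Compute 3A = A + A + A directly by enumerating all triples (a,b,c) ∈ A³; |3A| = 19.
Step 5: Check 19 ≤ 62.5000? Yes ✓.

K = 10/4, Plünnecke-Ruzsa bound K³|A| ≈ 62.5000, |3A| = 19, inequality holds.


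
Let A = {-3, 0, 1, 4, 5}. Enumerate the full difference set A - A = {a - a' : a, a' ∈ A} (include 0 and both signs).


A - A = {a - a' : a, a' ∈ A}.
Compute a - a' for each ordered pair (a, a'):
a = -3: -3--3=0, -3-0=-3, -3-1=-4, -3-4=-7, -3-5=-8
a = 0: 0--3=3, 0-0=0, 0-1=-1, 0-4=-4, 0-5=-5
a = 1: 1--3=4, 1-0=1, 1-1=0, 1-4=-3, 1-5=-4
a = 4: 4--3=7, 4-0=4, 4-1=3, 4-4=0, 4-5=-1
a = 5: 5--3=8, 5-0=5, 5-1=4, 5-4=1, 5-5=0
Collecting distinct values (and noting 0 appears from a-a):
A - A = {-8, -7, -5, -4, -3, -1, 0, 1, 3, 4, 5, 7, 8}
|A - A| = 13

A - A = {-8, -7, -5, -4, -3, -1, 0, 1, 3, 4, 5, 7, 8}


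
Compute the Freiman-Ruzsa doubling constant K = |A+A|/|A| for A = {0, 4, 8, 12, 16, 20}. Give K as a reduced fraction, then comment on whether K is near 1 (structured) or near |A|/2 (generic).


|A| = 6.
Compute A + A by enumerating all 36 pairs.
A + A = {0, 4, 8, 12, 16, 20, 24, 28, 32, 36, 40}, so |A + A| = 11.
K = |A + A| / |A| = 11/6 (already in lowest terms) ≈ 1.8333.
Reference: AP of size 6 gives K = 11/6 ≈ 1.8333; a fully generic set of size 6 gives K ≈ 3.5000.

|A| = 6, |A + A| = 11, K = 11/6.


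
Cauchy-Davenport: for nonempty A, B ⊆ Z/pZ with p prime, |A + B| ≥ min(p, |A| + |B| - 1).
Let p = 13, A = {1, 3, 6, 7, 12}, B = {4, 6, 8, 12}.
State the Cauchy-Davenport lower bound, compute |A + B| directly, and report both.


Cauchy-Davenport: |A + B| ≥ min(p, |A| + |B| - 1) for A, B nonempty in Z/pZ.
|A| = 5, |B| = 4, p = 13.
CD lower bound = min(13, 5 + 4 - 1) = min(13, 8) = 8.
Compute A + B mod 13 directly:
a = 1: 1+4=5, 1+6=7, 1+8=9, 1+12=0
a = 3: 3+4=7, 3+6=9, 3+8=11, 3+12=2
a = 6: 6+4=10, 6+6=12, 6+8=1, 6+12=5
a = 7: 7+4=11, 7+6=0, 7+8=2, 7+12=6
a = 12: 12+4=3, 12+6=5, 12+8=7, 12+12=11
A + B = {0, 1, 2, 3, 5, 6, 7, 9, 10, 11, 12}, so |A + B| = 11.
Verify: 11 ≥ 8? Yes ✓.

CD lower bound = 8, actual |A + B| = 11.


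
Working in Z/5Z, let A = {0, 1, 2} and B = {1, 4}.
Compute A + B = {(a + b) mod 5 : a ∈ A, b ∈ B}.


Work in Z/5Z: reduce every sum a + b modulo 5.
Enumerate all 6 pairs:
a = 0: 0+1=1, 0+4=4
a = 1: 1+1=2, 1+4=0
a = 2: 2+1=3, 2+4=1
Distinct residues collected: {0, 1, 2, 3, 4}
|A + B| = 5 (out of 5 total residues).

A + B = {0, 1, 2, 3, 4}


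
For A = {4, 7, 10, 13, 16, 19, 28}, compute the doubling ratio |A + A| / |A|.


|A| = 7.
Compute A + A by enumerating all 49 pairs.
A + A = {8, 11, 14, 17, 20, 23, 26, 29, 32, 35, 38, 41, 44, 47, 56}, so |A + A| = 15.
K = |A + A| / |A| = 15/7 (already in lowest terms) ≈ 2.1429.
Reference: AP of size 7 gives K = 13/7 ≈ 1.8571; a fully generic set of size 7 gives K ≈ 4.0000.

|A| = 7, |A + A| = 15, K = 15/7.


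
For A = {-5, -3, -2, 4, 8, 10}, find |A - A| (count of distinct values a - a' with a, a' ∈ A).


A - A = {a - a' : a, a' ∈ A}; |A| = 6.
Bounds: 2|A|-1 ≤ |A - A| ≤ |A|² - |A| + 1, i.e. 11 ≤ |A - A| ≤ 31.
Note: 0 ∈ A - A always (from a - a). The set is symmetric: if d ∈ A - A then -d ∈ A - A.
Enumerate nonzero differences d = a - a' with a > a' (then include -d):
Positive differences: {1, 2, 3, 4, 6, 7, 9, 10, 11, 12, 13, 15}
Full difference set: {0} ∪ (positive diffs) ∪ (negative diffs).
|A - A| = 1 + 2·12 = 25 (matches direct enumeration: 25).

|A - A| = 25


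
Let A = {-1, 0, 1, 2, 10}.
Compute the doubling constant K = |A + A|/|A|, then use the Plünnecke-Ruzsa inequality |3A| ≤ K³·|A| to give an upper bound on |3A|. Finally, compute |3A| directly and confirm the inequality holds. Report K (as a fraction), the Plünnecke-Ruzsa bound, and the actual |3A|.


|A| = 5.
Step 1: Compute A + A by enumerating all 25 pairs.
A + A = {-2, -1, 0, 1, 2, 3, 4, 9, 10, 11, 12, 20}, so |A + A| = 12.
Step 2: Doubling constant K = |A + A|/|A| = 12/5 = 12/5 ≈ 2.4000.
Step 3: Plünnecke-Ruzsa gives |3A| ≤ K³·|A| = (2.4000)³ · 5 ≈ 69.1200.
Step 4: Compute 3A = A + A + A directly by enumerating all triples (a,b,c) ∈ A³; |3A| = 22.
Step 5: Check 22 ≤ 69.1200? Yes ✓.

K = 12/5, Plünnecke-Ruzsa bound K³|A| ≈ 69.1200, |3A| = 22, inequality holds.


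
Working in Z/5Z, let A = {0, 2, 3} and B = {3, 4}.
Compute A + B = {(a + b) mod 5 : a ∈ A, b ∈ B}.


Work in Z/5Z: reduce every sum a + b modulo 5.
Enumerate all 6 pairs:
a = 0: 0+3=3, 0+4=4
a = 2: 2+3=0, 2+4=1
a = 3: 3+3=1, 3+4=2
Distinct residues collected: {0, 1, 2, 3, 4}
|A + B| = 5 (out of 5 total residues).

A + B = {0, 1, 2, 3, 4}


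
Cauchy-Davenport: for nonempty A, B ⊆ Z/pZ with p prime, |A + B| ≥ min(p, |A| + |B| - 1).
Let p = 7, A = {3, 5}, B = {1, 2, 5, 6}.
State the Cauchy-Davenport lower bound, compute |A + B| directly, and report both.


Cauchy-Davenport: |A + B| ≥ min(p, |A| + |B| - 1) for A, B nonempty in Z/pZ.
|A| = 2, |B| = 4, p = 7.
CD lower bound = min(7, 2 + 4 - 1) = min(7, 5) = 5.
Compute A + B mod 7 directly:
a = 3: 3+1=4, 3+2=5, 3+5=1, 3+6=2
a = 5: 5+1=6, 5+2=0, 5+5=3, 5+6=4
A + B = {0, 1, 2, 3, 4, 5, 6}, so |A + B| = 7.
Verify: 7 ≥ 5? Yes ✓.

CD lower bound = 5, actual |A + B| = 7.


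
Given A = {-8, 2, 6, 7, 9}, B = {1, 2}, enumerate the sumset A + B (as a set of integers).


A + B = {a + b : a ∈ A, b ∈ B}.
Enumerate all |A|·|B| = 5·2 = 10 pairs (a, b) and collect distinct sums.
a = -8: -8+1=-7, -8+2=-6
a = 2: 2+1=3, 2+2=4
a = 6: 6+1=7, 6+2=8
a = 7: 7+1=8, 7+2=9
a = 9: 9+1=10, 9+2=11
Collecting distinct sums: A + B = {-7, -6, 3, 4, 7, 8, 9, 10, 11}
|A + B| = 9

A + B = {-7, -6, 3, 4, 7, 8, 9, 10, 11}


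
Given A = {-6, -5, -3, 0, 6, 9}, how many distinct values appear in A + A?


A + A = {a + a' : a, a' ∈ A}; |A| = 6.
General bounds: 2|A| - 1 ≤ |A + A| ≤ |A|(|A|+1)/2, i.e. 11 ≤ |A + A| ≤ 21.
Lower bound 2|A|-1 is attained iff A is an arithmetic progression.
Enumerate sums a + a' for a ≤ a' (symmetric, so this suffices):
a = -6: -6+-6=-12, -6+-5=-11, -6+-3=-9, -6+0=-6, -6+6=0, -6+9=3
a = -5: -5+-5=-10, -5+-3=-8, -5+0=-5, -5+6=1, -5+9=4
a = -3: -3+-3=-6, -3+0=-3, -3+6=3, -3+9=6
a = 0: 0+0=0, 0+6=6, 0+9=9
a = 6: 6+6=12, 6+9=15
a = 9: 9+9=18
Distinct sums: {-12, -11, -10, -9, -8, -6, -5, -3, 0, 1, 3, 4, 6, 9, 12, 15, 18}
|A + A| = 17

|A + A| = 17


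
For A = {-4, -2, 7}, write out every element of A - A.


A - A = {a - a' : a, a' ∈ A}.
Compute a - a' for each ordered pair (a, a'):
a = -4: -4--4=0, -4--2=-2, -4-7=-11
a = -2: -2--4=2, -2--2=0, -2-7=-9
a = 7: 7--4=11, 7--2=9, 7-7=0
Collecting distinct values (and noting 0 appears from a-a):
A - A = {-11, -9, -2, 0, 2, 9, 11}
|A - A| = 7

A - A = {-11, -9, -2, 0, 2, 9, 11}


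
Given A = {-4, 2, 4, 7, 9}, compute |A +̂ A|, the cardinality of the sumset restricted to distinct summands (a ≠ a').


Restricted sumset: A +̂ A = {a + a' : a ∈ A, a' ∈ A, a ≠ a'}.
Equivalently, take A + A and drop any sum 2a that is achievable ONLY as a + a for a ∈ A (i.e. sums representable only with equal summands).
Enumerate pairs (a, a') with a < a' (symmetric, so each unordered pair gives one sum; this covers all a ≠ a'):
  -4 + 2 = -2
  -4 + 4 = 0
  -4 + 7 = 3
  -4 + 9 = 5
  2 + 4 = 6
  2 + 7 = 9
  2 + 9 = 11
  4 + 7 = 11
  4 + 9 = 13
  7 + 9 = 16
Collected distinct sums: {-2, 0, 3, 5, 6, 9, 11, 13, 16}
|A +̂ A| = 9
(Reference bound: |A +̂ A| ≥ 2|A| - 3 for |A| ≥ 2, with |A| = 5 giving ≥ 7.)

|A +̂ A| = 9


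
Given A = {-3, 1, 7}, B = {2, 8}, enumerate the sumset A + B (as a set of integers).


A + B = {a + b : a ∈ A, b ∈ B}.
Enumerate all |A|·|B| = 3·2 = 6 pairs (a, b) and collect distinct sums.
a = -3: -3+2=-1, -3+8=5
a = 1: 1+2=3, 1+8=9
a = 7: 7+2=9, 7+8=15
Collecting distinct sums: A + B = {-1, 3, 5, 9, 15}
|A + B| = 5

A + B = {-1, 3, 5, 9, 15}


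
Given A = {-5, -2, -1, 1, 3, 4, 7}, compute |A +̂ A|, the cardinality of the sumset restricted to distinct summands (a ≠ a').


Restricted sumset: A +̂ A = {a + a' : a ∈ A, a' ∈ A, a ≠ a'}.
Equivalently, take A + A and drop any sum 2a that is achievable ONLY as a + a for a ∈ A (i.e. sums representable only with equal summands).
Enumerate pairs (a, a') with a < a' (symmetric, so each unordered pair gives one sum; this covers all a ≠ a'):
  -5 + -2 = -7
  -5 + -1 = -6
  -5 + 1 = -4
  -5 + 3 = -2
  -5 + 4 = -1
  -5 + 7 = 2
  -2 + -1 = -3
  -2 + 1 = -1
  -2 + 3 = 1
  -2 + 4 = 2
  -2 + 7 = 5
  -1 + 1 = 0
  -1 + 3 = 2
  -1 + 4 = 3
  -1 + 7 = 6
  1 + 3 = 4
  1 + 4 = 5
  1 + 7 = 8
  3 + 4 = 7
  3 + 7 = 10
  4 + 7 = 11
Collected distinct sums: {-7, -6, -4, -3, -2, -1, 0, 1, 2, 3, 4, 5, 6, 7, 8, 10, 11}
|A +̂ A| = 17
(Reference bound: |A +̂ A| ≥ 2|A| - 3 for |A| ≥ 2, with |A| = 7 giving ≥ 11.)

|A +̂ A| = 17


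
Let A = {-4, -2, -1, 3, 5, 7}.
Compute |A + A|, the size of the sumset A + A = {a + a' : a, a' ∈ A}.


A + A = {a + a' : a, a' ∈ A}; |A| = 6.
General bounds: 2|A| - 1 ≤ |A + A| ≤ |A|(|A|+1)/2, i.e. 11 ≤ |A + A| ≤ 21.
Lower bound 2|A|-1 is attained iff A is an arithmetic progression.
Enumerate sums a + a' for a ≤ a' (symmetric, so this suffices):
a = -4: -4+-4=-8, -4+-2=-6, -4+-1=-5, -4+3=-1, -4+5=1, -4+7=3
a = -2: -2+-2=-4, -2+-1=-3, -2+3=1, -2+5=3, -2+7=5
a = -1: -1+-1=-2, -1+3=2, -1+5=4, -1+7=6
a = 3: 3+3=6, 3+5=8, 3+7=10
a = 5: 5+5=10, 5+7=12
a = 7: 7+7=14
Distinct sums: {-8, -6, -5, -4, -3, -2, -1, 1, 2, 3, 4, 5, 6, 8, 10, 12, 14}
|A + A| = 17

|A + A| = 17


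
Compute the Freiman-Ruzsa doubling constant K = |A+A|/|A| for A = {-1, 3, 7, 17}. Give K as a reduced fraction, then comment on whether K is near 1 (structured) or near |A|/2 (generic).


|A| = 4.
Compute A + A by enumerating all 16 pairs.
A + A = {-2, 2, 6, 10, 14, 16, 20, 24, 34}, so |A + A| = 9.
K = |A + A| / |A| = 9/4 (already in lowest terms) ≈ 2.2500.
Reference: AP of size 4 gives K = 7/4 ≈ 1.7500; a fully generic set of size 4 gives K ≈ 2.5000.

|A| = 4, |A + A| = 9, K = 9/4.


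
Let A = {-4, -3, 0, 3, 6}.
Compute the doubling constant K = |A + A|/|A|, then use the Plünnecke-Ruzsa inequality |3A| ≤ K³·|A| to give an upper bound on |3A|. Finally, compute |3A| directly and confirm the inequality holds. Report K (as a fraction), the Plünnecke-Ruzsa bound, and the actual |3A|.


|A| = 5.
Step 1: Compute A + A by enumerating all 25 pairs.
A + A = {-8, -7, -6, -4, -3, -1, 0, 2, 3, 6, 9, 12}, so |A + A| = 12.
Step 2: Doubling constant K = |A + A|/|A| = 12/5 = 12/5 ≈ 2.4000.
Step 3: Plünnecke-Ruzsa gives |3A| ≤ K³·|A| = (2.4000)³ · 5 ≈ 69.1200.
Step 4: Compute 3A = A + A + A directly by enumerating all triples (a,b,c) ∈ A³; |3A| = 22.
Step 5: Check 22 ≤ 69.1200? Yes ✓.

K = 12/5, Plünnecke-Ruzsa bound K³|A| ≈ 69.1200, |3A| = 22, inequality holds.


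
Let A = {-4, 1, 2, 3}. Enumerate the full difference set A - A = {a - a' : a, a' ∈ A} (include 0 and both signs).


A - A = {a - a' : a, a' ∈ A}.
Compute a - a' for each ordered pair (a, a'):
a = -4: -4--4=0, -4-1=-5, -4-2=-6, -4-3=-7
a = 1: 1--4=5, 1-1=0, 1-2=-1, 1-3=-2
a = 2: 2--4=6, 2-1=1, 2-2=0, 2-3=-1
a = 3: 3--4=7, 3-1=2, 3-2=1, 3-3=0
Collecting distinct values (and noting 0 appears from a-a):
A - A = {-7, -6, -5, -2, -1, 0, 1, 2, 5, 6, 7}
|A - A| = 11

A - A = {-7, -6, -5, -2, -1, 0, 1, 2, 5, 6, 7}


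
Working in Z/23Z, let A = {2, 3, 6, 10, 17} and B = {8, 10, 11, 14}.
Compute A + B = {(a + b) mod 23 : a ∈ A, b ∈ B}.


Work in Z/23Z: reduce every sum a + b modulo 23.
Enumerate all 20 pairs:
a = 2: 2+8=10, 2+10=12, 2+11=13, 2+14=16
a = 3: 3+8=11, 3+10=13, 3+11=14, 3+14=17
a = 6: 6+8=14, 6+10=16, 6+11=17, 6+14=20
a = 10: 10+8=18, 10+10=20, 10+11=21, 10+14=1
a = 17: 17+8=2, 17+10=4, 17+11=5, 17+14=8
Distinct residues collected: {1, 2, 4, 5, 8, 10, 11, 12, 13, 14, 16, 17, 18, 20, 21}
|A + B| = 15 (out of 23 total residues).

A + B = {1, 2, 4, 5, 8, 10, 11, 12, 13, 14, 16, 17, 18, 20, 21}


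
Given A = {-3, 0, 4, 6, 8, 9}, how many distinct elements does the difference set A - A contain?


A - A = {a - a' : a, a' ∈ A}; |A| = 6.
Bounds: 2|A|-1 ≤ |A - A| ≤ |A|² - |A| + 1, i.e. 11 ≤ |A - A| ≤ 31.
Note: 0 ∈ A - A always (from a - a). The set is symmetric: if d ∈ A - A then -d ∈ A - A.
Enumerate nonzero differences d = a - a' with a > a' (then include -d):
Positive differences: {1, 2, 3, 4, 5, 6, 7, 8, 9, 11, 12}
Full difference set: {0} ∪ (positive diffs) ∪ (negative diffs).
|A - A| = 1 + 2·11 = 23 (matches direct enumeration: 23).

|A - A| = 23


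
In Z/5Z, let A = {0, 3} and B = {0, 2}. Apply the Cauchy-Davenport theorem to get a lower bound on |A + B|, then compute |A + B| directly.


Cauchy-Davenport: |A + B| ≥ min(p, |A| + |B| - 1) for A, B nonempty in Z/pZ.
|A| = 2, |B| = 2, p = 5.
CD lower bound = min(5, 2 + 2 - 1) = min(5, 3) = 3.
Compute A + B mod 5 directly:
a = 0: 0+0=0, 0+2=2
a = 3: 3+0=3, 3+2=0
A + B = {0, 2, 3}, so |A + B| = 3.
Verify: 3 ≥ 3? Yes ✓.

CD lower bound = 3, actual |A + B| = 3.


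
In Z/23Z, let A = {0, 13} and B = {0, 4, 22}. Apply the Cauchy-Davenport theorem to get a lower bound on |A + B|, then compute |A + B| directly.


Cauchy-Davenport: |A + B| ≥ min(p, |A| + |B| - 1) for A, B nonempty in Z/pZ.
|A| = 2, |B| = 3, p = 23.
CD lower bound = min(23, 2 + 3 - 1) = min(23, 4) = 4.
Compute A + B mod 23 directly:
a = 0: 0+0=0, 0+4=4, 0+22=22
a = 13: 13+0=13, 13+4=17, 13+22=12
A + B = {0, 4, 12, 13, 17, 22}, so |A + B| = 6.
Verify: 6 ≥ 4? Yes ✓.

CD lower bound = 4, actual |A + B| = 6.


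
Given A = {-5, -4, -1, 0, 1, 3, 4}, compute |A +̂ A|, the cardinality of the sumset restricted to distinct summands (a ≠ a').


Restricted sumset: A +̂ A = {a + a' : a ∈ A, a' ∈ A, a ≠ a'}.
Equivalently, take A + A and drop any sum 2a that is achievable ONLY as a + a for a ∈ A (i.e. sums representable only with equal summands).
Enumerate pairs (a, a') with a < a' (symmetric, so each unordered pair gives one sum; this covers all a ≠ a'):
  -5 + -4 = -9
  -5 + -1 = -6
  -5 + 0 = -5
  -5 + 1 = -4
  -5 + 3 = -2
  -5 + 4 = -1
  -4 + -1 = -5
  -4 + 0 = -4
  -4 + 1 = -3
  -4 + 3 = -1
  -4 + 4 = 0
  -1 + 0 = -1
  -1 + 1 = 0
  -1 + 3 = 2
  -1 + 4 = 3
  0 + 1 = 1
  0 + 3 = 3
  0 + 4 = 4
  1 + 3 = 4
  1 + 4 = 5
  3 + 4 = 7
Collected distinct sums: {-9, -6, -5, -4, -3, -2, -1, 0, 1, 2, 3, 4, 5, 7}
|A +̂ A| = 14
(Reference bound: |A +̂ A| ≥ 2|A| - 3 for |A| ≥ 2, with |A| = 7 giving ≥ 11.)

|A +̂ A| = 14


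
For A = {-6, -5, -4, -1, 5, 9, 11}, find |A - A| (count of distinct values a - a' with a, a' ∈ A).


A - A = {a - a' : a, a' ∈ A}; |A| = 7.
Bounds: 2|A|-1 ≤ |A - A| ≤ |A|² - |A| + 1, i.e. 13 ≤ |A - A| ≤ 43.
Note: 0 ∈ A - A always (from a - a). The set is symmetric: if d ∈ A - A then -d ∈ A - A.
Enumerate nonzero differences d = a - a' with a > a' (then include -d):
Positive differences: {1, 2, 3, 4, 5, 6, 9, 10, 11, 12, 13, 14, 15, 16, 17}
Full difference set: {0} ∪ (positive diffs) ∪ (negative diffs).
|A - A| = 1 + 2·15 = 31 (matches direct enumeration: 31).

|A - A| = 31


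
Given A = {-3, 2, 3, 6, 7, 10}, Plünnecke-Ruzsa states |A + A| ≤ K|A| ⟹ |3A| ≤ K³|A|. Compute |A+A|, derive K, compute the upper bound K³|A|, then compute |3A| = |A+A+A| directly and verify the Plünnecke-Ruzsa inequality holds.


|A| = 6.
Step 1: Compute A + A by enumerating all 36 pairs.
A + A = {-6, -1, 0, 3, 4, 5, 6, 7, 8, 9, 10, 12, 13, 14, 16, 17, 20}, so |A + A| = 17.
Step 2: Doubling constant K = |A + A|/|A| = 17/6 = 17/6 ≈ 2.8333.
Step 3: Plünnecke-Ruzsa gives |3A| ≤ K³·|A| = (2.8333)³ · 6 ≈ 136.4722.
Step 4: Compute 3A = A + A + A directly by enumerating all triples (a,b,c) ∈ A³; |3A| = 31.
Step 5: Check 31 ≤ 136.4722? Yes ✓.

K = 17/6, Plünnecke-Ruzsa bound K³|A| ≈ 136.4722, |3A| = 31, inequality holds.


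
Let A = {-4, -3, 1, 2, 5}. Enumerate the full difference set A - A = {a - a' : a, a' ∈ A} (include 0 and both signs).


A - A = {a - a' : a, a' ∈ A}.
Compute a - a' for each ordered pair (a, a'):
a = -4: -4--4=0, -4--3=-1, -4-1=-5, -4-2=-6, -4-5=-9
a = -3: -3--4=1, -3--3=0, -3-1=-4, -3-2=-5, -3-5=-8
a = 1: 1--4=5, 1--3=4, 1-1=0, 1-2=-1, 1-5=-4
a = 2: 2--4=6, 2--3=5, 2-1=1, 2-2=0, 2-5=-3
a = 5: 5--4=9, 5--3=8, 5-1=4, 5-2=3, 5-5=0
Collecting distinct values (and noting 0 appears from a-a):
A - A = {-9, -8, -6, -5, -4, -3, -1, 0, 1, 3, 4, 5, 6, 8, 9}
|A - A| = 15

A - A = {-9, -8, -6, -5, -4, -3, -1, 0, 1, 3, 4, 5, 6, 8, 9}


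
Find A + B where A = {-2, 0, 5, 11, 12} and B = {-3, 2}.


A + B = {a + b : a ∈ A, b ∈ B}.
Enumerate all |A|·|B| = 5·2 = 10 pairs (a, b) and collect distinct sums.
a = -2: -2+-3=-5, -2+2=0
a = 0: 0+-3=-3, 0+2=2
a = 5: 5+-3=2, 5+2=7
a = 11: 11+-3=8, 11+2=13
a = 12: 12+-3=9, 12+2=14
Collecting distinct sums: A + B = {-5, -3, 0, 2, 7, 8, 9, 13, 14}
|A + B| = 9

A + B = {-5, -3, 0, 2, 7, 8, 9, 13, 14}


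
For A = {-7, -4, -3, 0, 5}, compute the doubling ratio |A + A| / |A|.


|A| = 5.
Compute A + A by enumerating all 25 pairs.
A + A = {-14, -11, -10, -8, -7, -6, -4, -3, -2, 0, 1, 2, 5, 10}, so |A + A| = 14.
K = |A + A| / |A| = 14/5 (already in lowest terms) ≈ 2.8000.
Reference: AP of size 5 gives K = 9/5 ≈ 1.8000; a fully generic set of size 5 gives K ≈ 3.0000.

|A| = 5, |A + A| = 14, K = 14/5.


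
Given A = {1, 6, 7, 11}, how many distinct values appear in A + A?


A + A = {a + a' : a, a' ∈ A}; |A| = 4.
General bounds: 2|A| - 1 ≤ |A + A| ≤ |A|(|A|+1)/2, i.e. 7 ≤ |A + A| ≤ 10.
Lower bound 2|A|-1 is attained iff A is an arithmetic progression.
Enumerate sums a + a' for a ≤ a' (symmetric, so this suffices):
a = 1: 1+1=2, 1+6=7, 1+7=8, 1+11=12
a = 6: 6+6=12, 6+7=13, 6+11=17
a = 7: 7+7=14, 7+11=18
a = 11: 11+11=22
Distinct sums: {2, 7, 8, 12, 13, 14, 17, 18, 22}
|A + A| = 9

|A + A| = 9


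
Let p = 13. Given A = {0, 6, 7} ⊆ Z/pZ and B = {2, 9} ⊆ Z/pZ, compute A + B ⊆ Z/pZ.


Work in Z/13Z: reduce every sum a + b modulo 13.
Enumerate all 6 pairs:
a = 0: 0+2=2, 0+9=9
a = 6: 6+2=8, 6+9=2
a = 7: 7+2=9, 7+9=3
Distinct residues collected: {2, 3, 8, 9}
|A + B| = 4 (out of 13 total residues).

A + B = {2, 3, 8, 9}


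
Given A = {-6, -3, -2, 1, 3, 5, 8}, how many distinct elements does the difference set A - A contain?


A - A = {a - a' : a, a' ∈ A}; |A| = 7.
Bounds: 2|A|-1 ≤ |A - A| ≤ |A|² - |A| + 1, i.e. 13 ≤ |A - A| ≤ 43.
Note: 0 ∈ A - A always (from a - a). The set is symmetric: if d ∈ A - A then -d ∈ A - A.
Enumerate nonzero differences d = a - a' with a > a' (then include -d):
Positive differences: {1, 2, 3, 4, 5, 6, 7, 8, 9, 10, 11, 14}
Full difference set: {0} ∪ (positive diffs) ∪ (negative diffs).
|A - A| = 1 + 2·12 = 25 (matches direct enumeration: 25).

|A - A| = 25


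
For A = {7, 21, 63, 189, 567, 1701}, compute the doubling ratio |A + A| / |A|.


|A| = 6.
Compute A + A by enumerating all 36 pairs.
A + A = {14, 28, 42, 70, 84, 126, 196, 210, 252, 378, 574, 588, 630, 756, 1134, 1708, 1722, 1764, 1890, 2268, 3402}, so |A + A| = 21.
K = |A + A| / |A| = 21/6 = 7/2 ≈ 3.5000.
Reference: AP of size 6 gives K = 11/6 ≈ 1.8333; a fully generic set of size 6 gives K ≈ 3.5000.

|A| = 6, |A + A| = 21, K = 21/6 = 7/2.


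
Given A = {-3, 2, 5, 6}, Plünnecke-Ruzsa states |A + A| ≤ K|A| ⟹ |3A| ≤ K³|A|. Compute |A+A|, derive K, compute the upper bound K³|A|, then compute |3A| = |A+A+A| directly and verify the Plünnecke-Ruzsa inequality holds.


|A| = 4.
Step 1: Compute A + A by enumerating all 16 pairs.
A + A = {-6, -1, 2, 3, 4, 7, 8, 10, 11, 12}, so |A + A| = 10.
Step 2: Doubling constant K = |A + A|/|A| = 10/4 = 10/4 ≈ 2.5000.
Step 3: Plünnecke-Ruzsa gives |3A| ≤ K³·|A| = (2.5000)³ · 4 ≈ 62.5000.
Step 4: Compute 3A = A + A + A directly by enumerating all triples (a,b,c) ∈ A³; |3A| = 19.
Step 5: Check 19 ≤ 62.5000? Yes ✓.

K = 10/4, Plünnecke-Ruzsa bound K³|A| ≈ 62.5000, |3A| = 19, inequality holds.
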